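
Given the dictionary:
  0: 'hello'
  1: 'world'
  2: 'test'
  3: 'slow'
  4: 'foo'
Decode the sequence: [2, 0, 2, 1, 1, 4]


Look up each index in the dictionary:
  2 -> 'test'
  0 -> 'hello'
  2 -> 'test'
  1 -> 'world'
  1 -> 'world'
  4 -> 'foo'

Decoded: "test hello test world world foo"


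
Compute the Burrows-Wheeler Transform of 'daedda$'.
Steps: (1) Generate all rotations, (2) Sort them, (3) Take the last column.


Rotations (sorted):
  0: $daedda -> last char: a
  1: a$daedd -> last char: d
  2: aedda$d -> last char: d
  3: da$daed -> last char: d
  4: daedda$ -> last char: $
  5: dda$dae -> last char: e
  6: edda$da -> last char: a


BWT = addd$ea


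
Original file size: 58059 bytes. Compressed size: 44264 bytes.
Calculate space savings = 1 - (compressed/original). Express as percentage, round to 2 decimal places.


ratio = compressed/original = 44264/58059 = 0.762397
savings = 1 - ratio = 1 - 0.762397 = 0.237603
as a percentage: 0.237603 * 100 = 23.76%

Space savings = 1 - 44264/58059 = 23.76%


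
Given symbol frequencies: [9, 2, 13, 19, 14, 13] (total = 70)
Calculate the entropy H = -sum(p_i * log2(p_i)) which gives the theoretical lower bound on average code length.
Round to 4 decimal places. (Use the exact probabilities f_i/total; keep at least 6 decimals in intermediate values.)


Per-symbol terms -p_i * log2(p_i) with p_i = f_i/70:
  p = 9/70 = 0.128571: log2(p) = -2.959358, -p*log2(p) = 0.380489
  p = 2/70 = 0.028571: log2(p) = -5.129283, -p*log2(p) = 0.146551
  p = 13/70 = 0.185714: log2(p) = -2.428843, -p*log2(p) = 0.451071
  p = 19/70 = 0.271429: log2(p) = -1.881356, -p*log2(p) = 0.510654
  p = 14/70 = 0.200000: log2(p) = -2.321928, -p*log2(p) = 0.464386
  p = 13/70 = 0.185714: log2(p) = -2.428843, -p*log2(p) = 0.451071
H = 0.380489 + 0.146551 + 0.451071 + 0.510654 + 0.464386 + 0.451071 = 2.404222

H = 2.4042 bits/symbol


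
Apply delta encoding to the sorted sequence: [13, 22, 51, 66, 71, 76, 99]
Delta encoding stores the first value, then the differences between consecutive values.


First value: 13
Deltas:
  22 - 13 = 9
  51 - 22 = 29
  66 - 51 = 15
  71 - 66 = 5
  76 - 71 = 5
  99 - 76 = 23


Delta encoded: [13, 9, 29, 15, 5, 5, 23]


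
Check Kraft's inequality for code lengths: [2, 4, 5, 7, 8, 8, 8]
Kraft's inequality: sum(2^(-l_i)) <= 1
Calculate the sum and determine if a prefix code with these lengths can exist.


Sum = 2^(-2) + 2^(-4) + 2^(-5) + 2^(-7) + 2^(-8) + 2^(-8) + 2^(-8)
    = 0.25 + 0.0625 + 0.03125 + 0.0078125 + 0.00390625 + 0.00390625 + 0.00390625
    = 93/256 = 0.36328125
Since 0.36328125 <= 1, Kraft's inequality IS satisfied.
A prefix code with these lengths CAN exist.

Kraft sum = 0.36328125. Satisfied.


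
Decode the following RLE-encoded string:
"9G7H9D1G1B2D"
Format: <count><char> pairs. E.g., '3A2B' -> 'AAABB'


Expanding each <count><char> pair:
  9G -> 'GGGGGGGGG'
  7H -> 'HHHHHHH'
  9D -> 'DDDDDDDDD'
  1G -> 'G'
  1B -> 'B'
  2D -> 'DD'

Decoded = GGGGGGGGGHHHHHHHDDDDDDDDDGBDD


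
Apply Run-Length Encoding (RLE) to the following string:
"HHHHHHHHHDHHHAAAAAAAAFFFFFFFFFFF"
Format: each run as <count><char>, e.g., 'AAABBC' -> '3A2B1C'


Scanning runs left to right:
  i=0: run of 'H' x 9 -> '9H'
  i=9: run of 'D' x 1 -> '1D'
  i=10: run of 'H' x 3 -> '3H'
  i=13: run of 'A' x 8 -> '8A'
  i=21: run of 'F' x 11 -> '11F'

RLE = 9H1D3H8A11F


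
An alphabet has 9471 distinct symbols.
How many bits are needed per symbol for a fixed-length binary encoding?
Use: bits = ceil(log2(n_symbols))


log2(9471) = 13.2093
Bracket: 2^13 = 8192 < 9471 <= 2^14 = 16384
So ceil(log2(9471)) = 14

bits = ceil(log2(9471)) = ceil(13.2093) = 14 bits


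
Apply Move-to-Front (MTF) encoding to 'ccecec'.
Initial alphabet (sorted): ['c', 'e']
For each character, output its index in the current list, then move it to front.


MTF encoding:
'c': index 0 in ['c', 'e'] -> ['c', 'e']
'c': index 0 in ['c', 'e'] -> ['c', 'e']
'e': index 1 in ['c', 'e'] -> ['e', 'c']
'c': index 1 in ['e', 'c'] -> ['c', 'e']
'e': index 1 in ['c', 'e'] -> ['e', 'c']
'c': index 1 in ['e', 'c'] -> ['c', 'e']


Output: [0, 0, 1, 1, 1, 1]


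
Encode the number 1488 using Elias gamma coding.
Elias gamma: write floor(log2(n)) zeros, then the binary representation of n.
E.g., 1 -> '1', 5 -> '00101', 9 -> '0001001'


num_bits = floor(log2(1488)) + 1 = 11
leading_zeros = num_bits - 1 = 10
binary(1488) = 10111010000

Elias gamma(1488) = '0000000000' + '10111010000' = 000000000010111010000 (21 bits)


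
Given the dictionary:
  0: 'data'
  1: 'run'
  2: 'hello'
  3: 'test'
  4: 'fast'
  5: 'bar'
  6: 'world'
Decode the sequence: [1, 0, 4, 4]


Look up each index in the dictionary:
  1 -> 'run'
  0 -> 'data'
  4 -> 'fast'
  4 -> 'fast'

Decoded: "run data fast fast"


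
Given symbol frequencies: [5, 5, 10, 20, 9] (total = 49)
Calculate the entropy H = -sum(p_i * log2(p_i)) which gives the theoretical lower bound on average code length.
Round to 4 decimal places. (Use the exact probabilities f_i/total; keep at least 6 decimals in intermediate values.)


Per-symbol terms -p_i * log2(p_i) with p_i = f_i/49:
  p = 5/49 = 0.102041: log2(p) = -3.292782, -p*log2(p) = 0.335998
  p = 5/49 = 0.102041: log2(p) = -3.292782, -p*log2(p) = 0.335998
  p = 10/49 = 0.204082: log2(p) = -2.292782, -p*log2(p) = 0.467915
  p = 20/49 = 0.408163: log2(p) = -1.292782, -p*log2(p) = 0.527666
  p = 9/49 = 0.183673: log2(p) = -2.444785, -p*log2(p) = 0.449042
H = 0.335998 + 0.335998 + 0.467915 + 0.527666 + 0.449042 = 2.116619

H = 2.1166 bits/symbol


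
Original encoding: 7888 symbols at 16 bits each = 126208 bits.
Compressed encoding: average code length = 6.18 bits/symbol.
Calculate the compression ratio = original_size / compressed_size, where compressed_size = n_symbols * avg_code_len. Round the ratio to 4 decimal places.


original_size = n_symbols * orig_bits = 7888 * 16 = 126208 bits
compressed_size = n_symbols * avg_code_len = 7888 * 6.18 = 48747.84 bits
ratio = original_size / compressed_size = 126208 / 48747.84 = 2.589

Compression ratio = 2.589


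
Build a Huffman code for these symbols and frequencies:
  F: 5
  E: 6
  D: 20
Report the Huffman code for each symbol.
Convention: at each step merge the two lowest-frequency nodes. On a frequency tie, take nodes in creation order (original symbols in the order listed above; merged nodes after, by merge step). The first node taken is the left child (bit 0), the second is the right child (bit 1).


Huffman tree construction:
Step 1: Merge F(5) + E(6) = 11
Step 2: Merge (F+E)(11) + D(20) = 31
Read each symbol's code off the tree from the root (left child = 0, right child = 1).

Codes:
  F: 00 (length 2)
  E: 01 (length 2)
  D: 1 (length 1)
Average code length: 42/31 = 1.3548 bits/symbol


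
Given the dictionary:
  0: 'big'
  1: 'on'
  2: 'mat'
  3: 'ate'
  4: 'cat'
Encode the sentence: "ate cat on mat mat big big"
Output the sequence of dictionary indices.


Look up each word in the dictionary:
  'ate' -> 3
  'cat' -> 4
  'on' -> 1
  'mat' -> 2
  'mat' -> 2
  'big' -> 0
  'big' -> 0

Encoded: [3, 4, 1, 2, 2, 0, 0]


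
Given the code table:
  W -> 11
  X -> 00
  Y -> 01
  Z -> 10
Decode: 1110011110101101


Decoding:
11 -> W
10 -> Z
01 -> Y
11 -> W
10 -> Z
10 -> Z
11 -> W
01 -> Y


Result: WZYWZZWY


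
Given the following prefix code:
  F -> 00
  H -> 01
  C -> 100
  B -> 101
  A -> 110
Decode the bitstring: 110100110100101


Decoding step by step:
Bits 110 -> A
Bits 100 -> C
Bits 110 -> A
Bits 100 -> C
Bits 101 -> B


Decoded message: ACACB


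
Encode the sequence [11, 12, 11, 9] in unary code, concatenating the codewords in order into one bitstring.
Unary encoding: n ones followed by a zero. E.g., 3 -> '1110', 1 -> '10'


Encode each number as n ones followed by a terminating 0:
  11 -> 111111111110 (12 bits)
  12 -> 1111111111110 (13 bits)
  11 -> 111111111110 (12 bits)
  9 -> 1111111110 (10 bits)
Total length = 12 + 13 + 12 + 10 = 47 bits.

Unary([11, 12, 11, 9]) = 11111111111011111111111101111111111101111111110 (47 bits)


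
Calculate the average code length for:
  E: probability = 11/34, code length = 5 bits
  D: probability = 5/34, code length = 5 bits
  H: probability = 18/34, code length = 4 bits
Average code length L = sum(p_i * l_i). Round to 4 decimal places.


Weighted contributions p_i * l_i:
  E: (11/34) * 5 = 55/34
  D: (5/34) * 5 = 25/34
  H: (18/34) * 4 = 72/34
Sum = (55 + 25 + 72)/34 = 152/34

L = 152/34 = 4.4706 bits/symbol


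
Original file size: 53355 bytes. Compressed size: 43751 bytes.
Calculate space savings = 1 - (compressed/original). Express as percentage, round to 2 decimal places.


ratio = compressed/original = 43751/53355 = 0.819998
savings = 1 - ratio = 1 - 0.819998 = 0.180002
as a percentage: 0.180002 * 100 = 18.0%

Space savings = 1 - 43751/53355 = 18.0%


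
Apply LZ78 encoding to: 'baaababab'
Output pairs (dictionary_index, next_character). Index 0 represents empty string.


LZ78 encoding steps:
Dictionary: {0: ''}
Step 1: w='' (idx 0), next='b' -> output (0, 'b'), add 'b' as idx 1
Step 2: w='' (idx 0), next='a' -> output (0, 'a'), add 'a' as idx 2
Step 3: w='a' (idx 2), next='a' -> output (2, 'a'), add 'aa' as idx 3
Step 4: w='b' (idx 1), next='a' -> output (1, 'a'), add 'ba' as idx 4
Step 5: w='ba' (idx 4), next='b' -> output (4, 'b'), add 'bab' as idx 5


Encoded: [(0, 'b'), (0, 'a'), (2, 'a'), (1, 'a'), (4, 'b')]


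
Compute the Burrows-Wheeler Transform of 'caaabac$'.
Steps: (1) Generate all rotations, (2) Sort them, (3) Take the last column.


Rotations (sorted):
  0: $caaabac -> last char: c
  1: aaabac$c -> last char: c
  2: aabac$ca -> last char: a
  3: abac$caa -> last char: a
  4: ac$caaab -> last char: b
  5: bac$caaa -> last char: a
  6: c$caaaba -> last char: a
  7: caaabac$ -> last char: $


BWT = ccaabaa$


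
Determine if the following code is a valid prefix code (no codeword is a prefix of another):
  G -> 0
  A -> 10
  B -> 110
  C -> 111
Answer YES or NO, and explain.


Checking each pair (does one codeword prefix another?):
  G='0' vs A='10': no prefix
  G='0' vs B='110': no prefix
  G='0' vs C='111': no prefix
  A='10' vs G='0': no prefix
  A='10' vs B='110': no prefix
  A='10' vs C='111': no prefix
  B='110' vs G='0': no prefix
  B='110' vs A='10': no prefix
  B='110' vs C='111': no prefix
  C='111' vs G='0': no prefix
  C='111' vs A='10': no prefix
  C='111' vs B='110': no prefix
No violation found over all pairs.

YES -- this is a valid prefix code. No codeword is a prefix of any other codeword.


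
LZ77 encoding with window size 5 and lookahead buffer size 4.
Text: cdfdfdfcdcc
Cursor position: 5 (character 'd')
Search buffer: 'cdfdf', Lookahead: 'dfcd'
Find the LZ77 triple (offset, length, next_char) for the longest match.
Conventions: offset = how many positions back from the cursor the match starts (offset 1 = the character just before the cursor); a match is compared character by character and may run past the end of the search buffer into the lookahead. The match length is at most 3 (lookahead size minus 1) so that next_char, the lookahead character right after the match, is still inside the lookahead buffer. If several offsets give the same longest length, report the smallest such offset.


Try each offset into the search buffer:
  offset=1 (pos 4, char 'f'): match length 0
  offset=2 (pos 3, char 'd'): match length 2
  offset=3 (pos 2, char 'f'): match length 0
  offset=4 (pos 1, char 'd'): match length 2
  offset=5 (pos 0, char 'c'): match length 0
Longest match has length 2, found at offsets 2, 4; take the smallest, offset 2.
next_char = character at position 5 + 2 = 7 -> 'c'

Best match: offset=2, length=2 (matching 'df' starting at position 3)
LZ77 triple: (2, 2, 'c')


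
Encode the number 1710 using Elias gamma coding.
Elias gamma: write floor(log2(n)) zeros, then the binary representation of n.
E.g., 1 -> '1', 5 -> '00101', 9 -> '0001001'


num_bits = floor(log2(1710)) + 1 = 11
leading_zeros = num_bits - 1 = 10
binary(1710) = 11010101110

Elias gamma(1710) = '0000000000' + '11010101110' = 000000000011010101110 (21 bits)


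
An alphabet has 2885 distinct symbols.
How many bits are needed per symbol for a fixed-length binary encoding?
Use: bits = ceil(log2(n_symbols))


log2(2885) = 11.4944
Bracket: 2^11 = 2048 < 2885 <= 2^12 = 4096
So ceil(log2(2885)) = 12

bits = ceil(log2(2885)) = ceil(11.4944) = 12 bits


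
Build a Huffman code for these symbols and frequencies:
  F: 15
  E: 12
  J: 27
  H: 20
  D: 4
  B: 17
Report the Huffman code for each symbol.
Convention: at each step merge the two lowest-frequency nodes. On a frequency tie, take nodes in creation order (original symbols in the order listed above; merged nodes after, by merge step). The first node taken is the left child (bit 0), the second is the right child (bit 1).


Huffman tree construction:
Step 1: Merge D(4) + E(12) = 16
Step 2: Merge F(15) + (D+E)(16) = 31
Step 3: Merge B(17) + H(20) = 37
Step 4: Merge J(27) + (F+(D+E))(31) = 58
Step 5: Merge (B+H)(37) + (J+(F+(D+E)))(58) = 95
Read each symbol's code off the tree from the root (left child = 0, right child = 1).

Codes:
  F: 110 (length 3)
  E: 1111 (length 4)
  J: 10 (length 2)
  H: 01 (length 2)
  D: 1110 (length 4)
  B: 00 (length 2)
Average code length: 237/95 = 2.4947 bits/symbol


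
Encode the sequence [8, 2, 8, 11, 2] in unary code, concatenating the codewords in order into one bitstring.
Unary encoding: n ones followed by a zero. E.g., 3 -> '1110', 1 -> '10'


Encode each number as n ones followed by a terminating 0:
  8 -> 111111110 (9 bits)
  2 -> 110 (3 bits)
  8 -> 111111110 (9 bits)
  11 -> 111111111110 (12 bits)
  2 -> 110 (3 bits)
Total length = 9 + 3 + 9 + 12 + 3 = 36 bits.

Unary([8, 2, 8, 11, 2]) = 111111110110111111110111111111110110 (36 bits)


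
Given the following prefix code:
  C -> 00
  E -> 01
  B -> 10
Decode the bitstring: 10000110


Decoding step by step:
Bits 10 -> B
Bits 00 -> C
Bits 01 -> E
Bits 10 -> B


Decoded message: BCEB


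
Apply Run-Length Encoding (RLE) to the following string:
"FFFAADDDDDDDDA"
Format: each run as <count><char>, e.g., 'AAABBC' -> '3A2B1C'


Scanning runs left to right:
  i=0: run of 'F' x 3 -> '3F'
  i=3: run of 'A' x 2 -> '2A'
  i=5: run of 'D' x 8 -> '8D'
  i=13: run of 'A' x 1 -> '1A'

RLE = 3F2A8D1A


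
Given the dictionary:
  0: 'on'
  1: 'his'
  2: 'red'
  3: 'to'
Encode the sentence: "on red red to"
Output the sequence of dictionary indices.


Look up each word in the dictionary:
  'on' -> 0
  'red' -> 2
  'red' -> 2
  'to' -> 3

Encoded: [0, 2, 2, 3]


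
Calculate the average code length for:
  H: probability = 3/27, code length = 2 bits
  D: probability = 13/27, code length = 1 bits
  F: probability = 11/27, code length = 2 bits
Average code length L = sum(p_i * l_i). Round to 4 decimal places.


Weighted contributions p_i * l_i:
  H: (3/27) * 2 = 6/27
  D: (13/27) * 1 = 13/27
  F: (11/27) * 2 = 22/27
Sum = (6 + 13 + 22)/27 = 41/27

L = 41/27 = 1.5185 bits/symbol


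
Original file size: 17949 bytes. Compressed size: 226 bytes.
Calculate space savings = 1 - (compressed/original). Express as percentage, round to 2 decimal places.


ratio = compressed/original = 226/17949 = 0.012591
savings = 1 - ratio = 1 - 0.012591 = 0.987409
as a percentage: 0.987409 * 100 = 98.74%

Space savings = 1 - 226/17949 = 98.74%


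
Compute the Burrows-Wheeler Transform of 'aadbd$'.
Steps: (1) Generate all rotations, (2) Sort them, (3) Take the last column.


Rotations (sorted):
  0: $aadbd -> last char: d
  1: aadbd$ -> last char: $
  2: adbd$a -> last char: a
  3: bd$aad -> last char: d
  4: d$aadb -> last char: b
  5: dbd$aa -> last char: a


BWT = d$adba


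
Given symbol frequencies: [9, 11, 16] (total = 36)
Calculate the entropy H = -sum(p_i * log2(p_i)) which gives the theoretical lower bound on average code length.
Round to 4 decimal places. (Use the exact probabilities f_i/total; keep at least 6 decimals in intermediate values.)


Per-symbol terms -p_i * log2(p_i) with p_i = f_i/36:
  p = 9/36 = 0.250000: log2(p) = -2.000000, -p*log2(p) = 0.500000
  p = 11/36 = 0.305556: log2(p) = -1.710493, -p*log2(p) = 0.522651
  p = 16/36 = 0.444444: log2(p) = -1.169925, -p*log2(p) = 0.519967
H = 0.500000 + 0.522651 + 0.519967 = 1.542618

H = 1.5426 bits/symbol


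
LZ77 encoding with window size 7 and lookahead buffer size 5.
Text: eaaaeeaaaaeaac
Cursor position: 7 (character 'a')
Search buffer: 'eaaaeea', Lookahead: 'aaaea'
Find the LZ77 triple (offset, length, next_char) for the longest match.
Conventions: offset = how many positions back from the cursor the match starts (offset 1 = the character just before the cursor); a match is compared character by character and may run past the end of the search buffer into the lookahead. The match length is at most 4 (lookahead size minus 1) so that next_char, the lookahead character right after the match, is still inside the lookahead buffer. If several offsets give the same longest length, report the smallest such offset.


Try each offset into the search buffer:
  offset=1 (pos 6, char 'a'): match length 3
  offset=2 (pos 5, char 'e'): match length 0
  offset=3 (pos 4, char 'e'): match length 0
  offset=4 (pos 3, char 'a'): match length 1
  offset=5 (pos 2, char 'a'): match length 2
  offset=6 (pos 1, char 'a'): match length 4
  offset=7 (pos 0, char 'e'): match length 0
Longest match has length 4 at offset 6.
next_char = character at position 7 + 4 = 11 -> 'a'

Best match: offset=6, length=4 (matching 'aaae' starting at position 1)
LZ77 triple: (6, 4, 'a')


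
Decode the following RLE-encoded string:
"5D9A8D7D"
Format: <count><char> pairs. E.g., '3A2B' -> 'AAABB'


Expanding each <count><char> pair:
  5D -> 'DDDDD'
  9A -> 'AAAAAAAAA'
  8D -> 'DDDDDDDD'
  7D -> 'DDDDDDD'

Decoded = DDDDDAAAAAAAAADDDDDDDDDDDDDDD


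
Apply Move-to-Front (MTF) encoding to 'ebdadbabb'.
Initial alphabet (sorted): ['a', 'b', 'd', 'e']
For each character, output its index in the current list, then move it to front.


MTF encoding:
'e': index 3 in ['a', 'b', 'd', 'e'] -> ['e', 'a', 'b', 'd']
'b': index 2 in ['e', 'a', 'b', 'd'] -> ['b', 'e', 'a', 'd']
'd': index 3 in ['b', 'e', 'a', 'd'] -> ['d', 'b', 'e', 'a']
'a': index 3 in ['d', 'b', 'e', 'a'] -> ['a', 'd', 'b', 'e']
'd': index 1 in ['a', 'd', 'b', 'e'] -> ['d', 'a', 'b', 'e']
'b': index 2 in ['d', 'a', 'b', 'e'] -> ['b', 'd', 'a', 'e']
'a': index 2 in ['b', 'd', 'a', 'e'] -> ['a', 'b', 'd', 'e']
'b': index 1 in ['a', 'b', 'd', 'e'] -> ['b', 'a', 'd', 'e']
'b': index 0 in ['b', 'a', 'd', 'e'] -> ['b', 'a', 'd', 'e']


Output: [3, 2, 3, 3, 1, 2, 2, 1, 0]


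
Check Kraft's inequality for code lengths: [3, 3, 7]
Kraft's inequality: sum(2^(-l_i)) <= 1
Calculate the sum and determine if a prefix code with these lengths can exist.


Sum = 2^(-3) + 2^(-3) + 2^(-7)
    = 0.125 + 0.125 + 0.0078125
    = 33/128 = 0.2578125
Since 0.2578125 <= 1, Kraft's inequality IS satisfied.
A prefix code with these lengths CAN exist.

Kraft sum = 0.2578125. Satisfied.


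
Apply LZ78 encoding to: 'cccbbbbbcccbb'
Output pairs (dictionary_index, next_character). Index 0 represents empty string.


LZ78 encoding steps:
Dictionary: {0: ''}
Step 1: w='' (idx 0), next='c' -> output (0, 'c'), add 'c' as idx 1
Step 2: w='c' (idx 1), next='c' -> output (1, 'c'), add 'cc' as idx 2
Step 3: w='' (idx 0), next='b' -> output (0, 'b'), add 'b' as idx 3
Step 4: w='b' (idx 3), next='b' -> output (3, 'b'), add 'bb' as idx 4
Step 5: w='bb' (idx 4), next='c' -> output (4, 'c'), add 'bbc' as idx 5
Step 6: w='cc' (idx 2), next='b' -> output (2, 'b'), add 'ccb' as idx 6
Step 7: w='b' (idx 3), end of input -> output (3, '')


Encoded: [(0, 'c'), (1, 'c'), (0, 'b'), (3, 'b'), (4, 'c'), (2, 'b'), (3, '')]


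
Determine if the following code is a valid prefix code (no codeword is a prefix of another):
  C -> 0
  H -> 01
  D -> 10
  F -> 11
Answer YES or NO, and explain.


Checking each pair (does one codeword prefix another?):
  C='0' vs H='01': prefix -- VIOLATION

NO -- this is NOT a valid prefix code. C (0) is a prefix of H (01).


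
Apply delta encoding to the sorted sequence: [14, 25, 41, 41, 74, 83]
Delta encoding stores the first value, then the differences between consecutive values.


First value: 14
Deltas:
  25 - 14 = 11
  41 - 25 = 16
  41 - 41 = 0
  74 - 41 = 33
  83 - 74 = 9


Delta encoded: [14, 11, 16, 0, 33, 9]


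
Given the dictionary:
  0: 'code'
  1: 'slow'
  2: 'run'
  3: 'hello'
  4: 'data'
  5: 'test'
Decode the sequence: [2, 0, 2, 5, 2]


Look up each index in the dictionary:
  2 -> 'run'
  0 -> 'code'
  2 -> 'run'
  5 -> 'test'
  2 -> 'run'

Decoded: "run code run test run"


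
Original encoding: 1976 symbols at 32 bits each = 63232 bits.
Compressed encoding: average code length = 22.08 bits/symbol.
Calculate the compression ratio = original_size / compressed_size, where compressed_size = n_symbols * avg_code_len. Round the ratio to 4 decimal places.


original_size = n_symbols * orig_bits = 1976 * 32 = 63232 bits
compressed_size = n_symbols * avg_code_len = 1976 * 22.08 = 43630.08 bits
ratio = original_size / compressed_size = 63232 / 43630.08 = 1.4493

Compression ratio = 1.4493


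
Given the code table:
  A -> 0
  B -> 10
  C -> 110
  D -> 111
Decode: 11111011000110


Decoding:
111 -> D
110 -> C
110 -> C
0 -> A
0 -> A
110 -> C


Result: DCCAAC


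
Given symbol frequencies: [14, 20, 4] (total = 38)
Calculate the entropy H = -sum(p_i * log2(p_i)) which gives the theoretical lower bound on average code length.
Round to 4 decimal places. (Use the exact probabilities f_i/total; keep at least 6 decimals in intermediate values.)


Per-symbol terms -p_i * log2(p_i) with p_i = f_i/38:
  p = 14/38 = 0.368421: log2(p) = -1.440573, -p*log2(p) = 0.530737
  p = 20/38 = 0.526316: log2(p) = -0.925999, -p*log2(p) = 0.487368
  p = 4/38 = 0.105263: log2(p) = -3.247928, -p*log2(p) = 0.341887
H = 0.530737 + 0.487368 + 0.341887 = 1.359992

H = 1.36 bits/symbol


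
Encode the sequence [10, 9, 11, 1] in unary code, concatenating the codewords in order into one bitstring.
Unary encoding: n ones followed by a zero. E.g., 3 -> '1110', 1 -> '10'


Encode each number as n ones followed by a terminating 0:
  10 -> 11111111110 (11 bits)
  9 -> 1111111110 (10 bits)
  11 -> 111111111110 (12 bits)
  1 -> 10 (2 bits)
Total length = 11 + 10 + 12 + 2 = 35 bits.

Unary([10, 9, 11, 1]) = 11111111110111111111011111111111010 (35 bits)


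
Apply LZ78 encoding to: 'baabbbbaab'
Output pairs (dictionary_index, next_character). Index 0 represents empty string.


LZ78 encoding steps:
Dictionary: {0: ''}
Step 1: w='' (idx 0), next='b' -> output (0, 'b'), add 'b' as idx 1
Step 2: w='' (idx 0), next='a' -> output (0, 'a'), add 'a' as idx 2
Step 3: w='a' (idx 2), next='b' -> output (2, 'b'), add 'ab' as idx 3
Step 4: w='b' (idx 1), next='b' -> output (1, 'b'), add 'bb' as idx 4
Step 5: w='b' (idx 1), next='a' -> output (1, 'a'), add 'ba' as idx 5
Step 6: w='ab' (idx 3), end of input -> output (3, '')


Encoded: [(0, 'b'), (0, 'a'), (2, 'b'), (1, 'b'), (1, 'a'), (3, '')]


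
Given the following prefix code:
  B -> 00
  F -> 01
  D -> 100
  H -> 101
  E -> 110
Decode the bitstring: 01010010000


Decoding step by step:
Bits 01 -> F
Bits 01 -> F
Bits 00 -> B
Bits 100 -> D
Bits 00 -> B


Decoded message: FFBDB


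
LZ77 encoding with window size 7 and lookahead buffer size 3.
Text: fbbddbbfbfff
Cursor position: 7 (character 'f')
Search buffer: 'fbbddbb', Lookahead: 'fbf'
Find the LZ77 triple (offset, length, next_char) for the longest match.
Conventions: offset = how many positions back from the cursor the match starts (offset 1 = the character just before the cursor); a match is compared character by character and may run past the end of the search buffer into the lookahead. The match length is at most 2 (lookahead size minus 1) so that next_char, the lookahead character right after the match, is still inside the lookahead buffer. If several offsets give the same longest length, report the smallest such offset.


Try each offset into the search buffer:
  offset=1 (pos 6, char 'b'): match length 0
  offset=2 (pos 5, char 'b'): match length 0
  offset=3 (pos 4, char 'd'): match length 0
  offset=4 (pos 3, char 'd'): match length 0
  offset=5 (pos 2, char 'b'): match length 0
  offset=6 (pos 1, char 'b'): match length 0
  offset=7 (pos 0, char 'f'): match length 2
Longest match has length 2 at offset 7.
next_char = character at position 7 + 2 = 9 -> 'f'

Best match: offset=7, length=2 (matching 'fb' starting at position 0)
LZ77 triple: (7, 2, 'f')


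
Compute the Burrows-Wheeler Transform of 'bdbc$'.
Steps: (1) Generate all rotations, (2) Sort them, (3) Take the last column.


Rotations (sorted):
  0: $bdbc -> last char: c
  1: bc$bd -> last char: d
  2: bdbc$ -> last char: $
  3: c$bdb -> last char: b
  4: dbc$b -> last char: b


BWT = cd$bb


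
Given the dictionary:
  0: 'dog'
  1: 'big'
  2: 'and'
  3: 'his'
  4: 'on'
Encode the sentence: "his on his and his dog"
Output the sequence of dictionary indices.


Look up each word in the dictionary:
  'his' -> 3
  'on' -> 4
  'his' -> 3
  'and' -> 2
  'his' -> 3
  'dog' -> 0

Encoded: [3, 4, 3, 2, 3, 0]


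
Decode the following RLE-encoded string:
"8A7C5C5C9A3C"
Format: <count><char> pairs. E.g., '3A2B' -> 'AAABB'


Expanding each <count><char> pair:
  8A -> 'AAAAAAAA'
  7C -> 'CCCCCCC'
  5C -> 'CCCCC'
  5C -> 'CCCCC'
  9A -> 'AAAAAAAAA'
  3C -> 'CCC'

Decoded = AAAAAAAACCCCCCCCCCCCCCCCCAAAAAAAAACCC


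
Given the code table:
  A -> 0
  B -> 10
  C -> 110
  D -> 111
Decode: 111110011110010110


Decoding:
111 -> D
110 -> C
0 -> A
111 -> D
10 -> B
0 -> A
10 -> B
110 -> C


Result: DCADBABC


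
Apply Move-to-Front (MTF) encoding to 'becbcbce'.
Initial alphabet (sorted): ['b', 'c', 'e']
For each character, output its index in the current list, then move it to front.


MTF encoding:
'b': index 0 in ['b', 'c', 'e'] -> ['b', 'c', 'e']
'e': index 2 in ['b', 'c', 'e'] -> ['e', 'b', 'c']
'c': index 2 in ['e', 'b', 'c'] -> ['c', 'e', 'b']
'b': index 2 in ['c', 'e', 'b'] -> ['b', 'c', 'e']
'c': index 1 in ['b', 'c', 'e'] -> ['c', 'b', 'e']
'b': index 1 in ['c', 'b', 'e'] -> ['b', 'c', 'e']
'c': index 1 in ['b', 'c', 'e'] -> ['c', 'b', 'e']
'e': index 2 in ['c', 'b', 'e'] -> ['e', 'c', 'b']


Output: [0, 2, 2, 2, 1, 1, 1, 2]


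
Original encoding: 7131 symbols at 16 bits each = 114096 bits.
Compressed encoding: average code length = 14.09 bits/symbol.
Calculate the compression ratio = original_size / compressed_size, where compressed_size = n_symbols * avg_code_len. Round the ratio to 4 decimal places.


original_size = n_symbols * orig_bits = 7131 * 16 = 114096 bits
compressed_size = n_symbols * avg_code_len = 7131 * 14.09 = 100475.79 bits
ratio = original_size / compressed_size = 114096 / 100475.79 = 1.1356

Compression ratio = 1.1356


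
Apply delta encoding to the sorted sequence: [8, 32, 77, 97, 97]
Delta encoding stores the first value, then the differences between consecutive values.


First value: 8
Deltas:
  32 - 8 = 24
  77 - 32 = 45
  97 - 77 = 20
  97 - 97 = 0


Delta encoded: [8, 24, 45, 20, 0]


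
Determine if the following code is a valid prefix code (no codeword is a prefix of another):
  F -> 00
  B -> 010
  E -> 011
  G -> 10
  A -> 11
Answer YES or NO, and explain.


Checking each pair (does one codeword prefix another?):
  F='00' vs B='010': no prefix
  F='00' vs E='011': no prefix
  F='00' vs G='10': no prefix
  F='00' vs A='11': no prefix
  B='010' vs F='00': no prefix
  B='010' vs E='011': no prefix
  B='010' vs G='10': no prefix
  B='010' vs A='11': no prefix
  E='011' vs F='00': no prefix
  E='011' vs B='010': no prefix
  E='011' vs G='10': no prefix
  E='011' vs A='11': no prefix
  G='10' vs F='00': no prefix
  G='10' vs B='010': no prefix
  G='10' vs E='011': no prefix
  G='10' vs A='11': no prefix
  A='11' vs F='00': no prefix
  A='11' vs B='010': no prefix
  A='11' vs E='011': no prefix
  A='11' vs G='10': no prefix
No violation found over all pairs.

YES -- this is a valid prefix code. No codeword is a prefix of any other codeword.


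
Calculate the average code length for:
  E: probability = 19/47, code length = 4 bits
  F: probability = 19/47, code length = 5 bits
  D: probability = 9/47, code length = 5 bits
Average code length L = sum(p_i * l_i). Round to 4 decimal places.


Weighted contributions p_i * l_i:
  E: (19/47) * 4 = 76/47
  F: (19/47) * 5 = 95/47
  D: (9/47) * 5 = 45/47
Sum = (76 + 95 + 45)/47 = 216/47

L = 216/47 = 4.5957 bits/symbol


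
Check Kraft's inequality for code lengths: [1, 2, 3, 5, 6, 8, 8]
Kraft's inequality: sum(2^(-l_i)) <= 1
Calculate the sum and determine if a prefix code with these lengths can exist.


Sum = 2^(-1) + 2^(-2) + 2^(-3) + 2^(-5) + 2^(-6) + 2^(-8) + 2^(-8)
    = 0.5 + 0.25 + 0.125 + 0.03125 + 0.015625 + 0.00390625 + 0.00390625
    = 238/256 = 0.9296875
Since 0.9296875 <= 1, Kraft's inequality IS satisfied.
A prefix code with these lengths CAN exist.

Kraft sum = 0.9296875. Satisfied.


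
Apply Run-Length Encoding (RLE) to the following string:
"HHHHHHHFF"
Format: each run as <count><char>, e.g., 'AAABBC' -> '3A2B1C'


Scanning runs left to right:
  i=0: run of 'H' x 7 -> '7H'
  i=7: run of 'F' x 2 -> '2F'

RLE = 7H2F


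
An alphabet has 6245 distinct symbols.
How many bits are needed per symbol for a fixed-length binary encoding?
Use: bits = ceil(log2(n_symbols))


log2(6245) = 12.6085
Bracket: 2^12 = 4096 < 6245 <= 2^13 = 8192
So ceil(log2(6245)) = 13

bits = ceil(log2(6245)) = ceil(12.6085) = 13 bits


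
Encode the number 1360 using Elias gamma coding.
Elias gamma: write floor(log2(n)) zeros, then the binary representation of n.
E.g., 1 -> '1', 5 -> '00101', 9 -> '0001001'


num_bits = floor(log2(1360)) + 1 = 11
leading_zeros = num_bits - 1 = 10
binary(1360) = 10101010000

Elias gamma(1360) = '0000000000' + '10101010000' = 000000000010101010000 (21 bits)


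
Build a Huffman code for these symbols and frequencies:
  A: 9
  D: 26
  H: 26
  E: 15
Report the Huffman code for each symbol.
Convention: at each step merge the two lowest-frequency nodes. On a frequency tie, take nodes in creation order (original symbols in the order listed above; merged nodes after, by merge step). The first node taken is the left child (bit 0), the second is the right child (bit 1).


Huffman tree construction:
Step 1: Merge A(9) + E(15) = 24
Step 2: Merge (A+E)(24) + D(26) = 50
Step 3: Merge H(26) + ((A+E)+D)(50) = 76
Read each symbol's code off the tree from the root (left child = 0, right child = 1).

Codes:
  A: 100 (length 3)
  D: 11 (length 2)
  H: 0 (length 1)
  E: 101 (length 3)
Average code length: 150/76 = 1.9737 bits/symbol


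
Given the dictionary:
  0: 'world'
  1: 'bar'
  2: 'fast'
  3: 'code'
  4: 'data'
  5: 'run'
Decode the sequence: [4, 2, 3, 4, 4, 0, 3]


Look up each index in the dictionary:
  4 -> 'data'
  2 -> 'fast'
  3 -> 'code'
  4 -> 'data'
  4 -> 'data'
  0 -> 'world'
  3 -> 'code'

Decoded: "data fast code data data world code"


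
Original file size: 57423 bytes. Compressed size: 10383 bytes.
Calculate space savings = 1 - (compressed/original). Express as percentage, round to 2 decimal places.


ratio = compressed/original = 10383/57423 = 0.180816
savings = 1 - ratio = 1 - 0.180816 = 0.819184
as a percentage: 0.819184 * 100 = 81.92%

Space savings = 1 - 10383/57423 = 81.92%


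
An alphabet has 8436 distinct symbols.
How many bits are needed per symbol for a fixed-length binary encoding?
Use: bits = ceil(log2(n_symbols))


log2(8436) = 13.0423
Bracket: 2^13 = 8192 < 8436 <= 2^14 = 16384
So ceil(log2(8436)) = 14

bits = ceil(log2(8436)) = ceil(13.0423) = 14 bits


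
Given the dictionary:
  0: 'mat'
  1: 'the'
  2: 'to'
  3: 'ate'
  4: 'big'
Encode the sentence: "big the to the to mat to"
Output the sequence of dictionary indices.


Look up each word in the dictionary:
  'big' -> 4
  'the' -> 1
  'to' -> 2
  'the' -> 1
  'to' -> 2
  'mat' -> 0
  'to' -> 2

Encoded: [4, 1, 2, 1, 2, 0, 2]


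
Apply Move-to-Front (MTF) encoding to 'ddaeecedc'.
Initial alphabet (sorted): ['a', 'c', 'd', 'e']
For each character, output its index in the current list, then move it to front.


MTF encoding:
'd': index 2 in ['a', 'c', 'd', 'e'] -> ['d', 'a', 'c', 'e']
'd': index 0 in ['d', 'a', 'c', 'e'] -> ['d', 'a', 'c', 'e']
'a': index 1 in ['d', 'a', 'c', 'e'] -> ['a', 'd', 'c', 'e']
'e': index 3 in ['a', 'd', 'c', 'e'] -> ['e', 'a', 'd', 'c']
'e': index 0 in ['e', 'a', 'd', 'c'] -> ['e', 'a', 'd', 'c']
'c': index 3 in ['e', 'a', 'd', 'c'] -> ['c', 'e', 'a', 'd']
'e': index 1 in ['c', 'e', 'a', 'd'] -> ['e', 'c', 'a', 'd']
'd': index 3 in ['e', 'c', 'a', 'd'] -> ['d', 'e', 'c', 'a']
'c': index 2 in ['d', 'e', 'c', 'a'] -> ['c', 'd', 'e', 'a']


Output: [2, 0, 1, 3, 0, 3, 1, 3, 2]


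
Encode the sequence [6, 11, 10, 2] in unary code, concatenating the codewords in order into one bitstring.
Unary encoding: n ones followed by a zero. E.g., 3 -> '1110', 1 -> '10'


Encode each number as n ones followed by a terminating 0:
  6 -> 1111110 (7 bits)
  11 -> 111111111110 (12 bits)
  10 -> 11111111110 (11 bits)
  2 -> 110 (3 bits)
Total length = 7 + 12 + 11 + 3 = 33 bits.

Unary([6, 11, 10, 2]) = 111111011111111111011111111110110 (33 bits)


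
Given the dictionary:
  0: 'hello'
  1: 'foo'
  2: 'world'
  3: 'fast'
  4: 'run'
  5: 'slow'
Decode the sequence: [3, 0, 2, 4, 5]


Look up each index in the dictionary:
  3 -> 'fast'
  0 -> 'hello'
  2 -> 'world'
  4 -> 'run'
  5 -> 'slow'

Decoded: "fast hello world run slow"


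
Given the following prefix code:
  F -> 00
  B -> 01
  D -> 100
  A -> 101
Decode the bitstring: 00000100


Decoding step by step:
Bits 00 -> F
Bits 00 -> F
Bits 01 -> B
Bits 00 -> F


Decoded message: FFBF


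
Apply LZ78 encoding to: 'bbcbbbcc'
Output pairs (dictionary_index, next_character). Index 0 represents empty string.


LZ78 encoding steps:
Dictionary: {0: ''}
Step 1: w='' (idx 0), next='b' -> output (0, 'b'), add 'b' as idx 1
Step 2: w='b' (idx 1), next='c' -> output (1, 'c'), add 'bc' as idx 2
Step 3: w='b' (idx 1), next='b' -> output (1, 'b'), add 'bb' as idx 3
Step 4: w='bc' (idx 2), next='c' -> output (2, 'c'), add 'bcc' as idx 4


Encoded: [(0, 'b'), (1, 'c'), (1, 'b'), (2, 'c')]


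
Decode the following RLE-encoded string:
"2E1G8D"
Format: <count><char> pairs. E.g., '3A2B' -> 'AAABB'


Expanding each <count><char> pair:
  2E -> 'EE'
  1G -> 'G'
  8D -> 'DDDDDDDD'

Decoded = EEGDDDDDDDD


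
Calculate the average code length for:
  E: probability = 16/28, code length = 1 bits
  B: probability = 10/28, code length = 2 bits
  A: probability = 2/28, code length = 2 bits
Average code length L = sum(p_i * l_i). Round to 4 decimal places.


Weighted contributions p_i * l_i:
  E: (16/28) * 1 = 16/28
  B: (10/28) * 2 = 20/28
  A: (2/28) * 2 = 4/28
Sum = (16 + 20 + 4)/28 = 40/28

L = 40/28 = 1.4286 bits/symbol


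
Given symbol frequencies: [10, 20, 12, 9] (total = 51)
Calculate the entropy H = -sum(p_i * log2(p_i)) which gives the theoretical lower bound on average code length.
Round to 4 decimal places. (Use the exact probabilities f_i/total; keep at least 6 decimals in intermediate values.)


Per-symbol terms -p_i * log2(p_i) with p_i = f_i/51:
  p = 10/51 = 0.196078: log2(p) = -2.350497, -p*log2(p) = 0.460882
  p = 20/51 = 0.392157: log2(p) = -1.350497, -p*log2(p) = 0.529607
  p = 12/51 = 0.235294: log2(p) = -2.087463, -p*log2(p) = 0.491168
  p = 9/51 = 0.176471: log2(p) = -2.502500, -p*log2(p) = 0.441618
H = 0.460882 + 0.529607 + 0.491168 + 0.441618 = 1.923275

H = 1.9233 bits/symbol


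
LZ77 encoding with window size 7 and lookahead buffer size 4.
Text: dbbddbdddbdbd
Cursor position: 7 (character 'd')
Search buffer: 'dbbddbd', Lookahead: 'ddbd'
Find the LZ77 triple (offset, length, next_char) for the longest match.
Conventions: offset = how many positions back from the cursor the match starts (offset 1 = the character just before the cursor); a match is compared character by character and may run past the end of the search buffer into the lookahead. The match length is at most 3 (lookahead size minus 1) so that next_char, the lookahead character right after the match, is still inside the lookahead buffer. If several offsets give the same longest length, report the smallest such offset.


Try each offset into the search buffer:
  offset=1 (pos 6, char 'd'): match length 2
  offset=2 (pos 5, char 'b'): match length 0
  offset=3 (pos 4, char 'd'): match length 1
  offset=4 (pos 3, char 'd'): match length 3
  offset=5 (pos 2, char 'b'): match length 0
  offset=6 (pos 1, char 'b'): match length 0
  offset=7 (pos 0, char 'd'): match length 1
Longest match has length 3 at offset 4.
next_char = character at position 7 + 3 = 10 -> 'd'

Best match: offset=4, length=3 (matching 'ddb' starting at position 3)
LZ77 triple: (4, 3, 'd')


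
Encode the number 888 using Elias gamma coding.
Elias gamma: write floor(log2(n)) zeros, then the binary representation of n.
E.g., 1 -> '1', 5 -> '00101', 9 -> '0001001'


num_bits = floor(log2(888)) + 1 = 10
leading_zeros = num_bits - 1 = 9
binary(888) = 1101111000

Elias gamma(888) = '000000000' + '1101111000' = 0000000001101111000 (19 bits)


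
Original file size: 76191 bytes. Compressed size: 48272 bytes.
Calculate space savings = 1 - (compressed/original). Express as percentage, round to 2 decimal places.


ratio = compressed/original = 48272/76191 = 0.633566
savings = 1 - ratio = 1 - 0.633566 = 0.366434
as a percentage: 0.366434 * 100 = 36.64%

Space savings = 1 - 48272/76191 = 36.64%


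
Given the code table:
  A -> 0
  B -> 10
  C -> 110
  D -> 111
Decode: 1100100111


Decoding:
110 -> C
0 -> A
10 -> B
0 -> A
111 -> D


Result: CABAD


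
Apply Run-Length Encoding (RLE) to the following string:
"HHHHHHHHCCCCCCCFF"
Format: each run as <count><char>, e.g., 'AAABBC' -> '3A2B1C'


Scanning runs left to right:
  i=0: run of 'H' x 8 -> '8H'
  i=8: run of 'C' x 7 -> '7C'
  i=15: run of 'F' x 2 -> '2F'

RLE = 8H7C2F


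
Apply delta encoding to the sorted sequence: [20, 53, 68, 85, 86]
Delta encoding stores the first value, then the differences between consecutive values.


First value: 20
Deltas:
  53 - 20 = 33
  68 - 53 = 15
  85 - 68 = 17
  86 - 85 = 1


Delta encoded: [20, 33, 15, 17, 1]


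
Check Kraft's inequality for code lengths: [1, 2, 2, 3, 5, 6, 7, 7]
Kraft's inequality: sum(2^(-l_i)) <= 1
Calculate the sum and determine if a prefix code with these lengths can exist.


Sum = 2^(-1) + 2^(-2) + 2^(-2) + 2^(-3) + 2^(-5) + 2^(-6) + 2^(-7) + 2^(-7)
    = 0.5 + 0.25 + 0.25 + 0.125 + 0.03125 + 0.015625 + 0.0078125 + 0.0078125
    = 152/128 = 1.1875
Since 1.1875 > 1, Kraft's inequality is NOT satisfied.
A prefix code with these lengths CANNOT exist.

Kraft sum = 1.1875. Not satisfied.


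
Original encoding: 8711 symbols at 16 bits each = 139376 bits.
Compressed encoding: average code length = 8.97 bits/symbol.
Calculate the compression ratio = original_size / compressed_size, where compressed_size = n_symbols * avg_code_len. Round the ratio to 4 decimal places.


original_size = n_symbols * orig_bits = 8711 * 16 = 139376 bits
compressed_size = n_symbols * avg_code_len = 8711 * 8.97 = 78137.67 bits
ratio = original_size / compressed_size = 139376 / 78137.67 = 1.7837

Compression ratio = 1.7837


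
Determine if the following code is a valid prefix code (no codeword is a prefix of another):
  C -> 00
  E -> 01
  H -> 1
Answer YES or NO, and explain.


Checking each pair (does one codeword prefix another?):
  C='00' vs E='01': no prefix
  C='00' vs H='1': no prefix
  E='01' vs C='00': no prefix
  E='01' vs H='1': no prefix
  H='1' vs C='00': no prefix
  H='1' vs E='01': no prefix
No violation found over all pairs.

YES -- this is a valid prefix code. No codeword is a prefix of any other codeword.


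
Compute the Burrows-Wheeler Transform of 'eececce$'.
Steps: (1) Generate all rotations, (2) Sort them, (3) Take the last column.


Rotations (sorted):
  0: $eececce -> last char: e
  1: cce$eece -> last char: e
  2: ce$eecec -> last char: c
  3: cecce$ee -> last char: e
  4: e$eececc -> last char: c
  5: ecce$eec -> last char: c
  6: ececce$e -> last char: e
  7: eececce$ -> last char: $


BWT = eececce$
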